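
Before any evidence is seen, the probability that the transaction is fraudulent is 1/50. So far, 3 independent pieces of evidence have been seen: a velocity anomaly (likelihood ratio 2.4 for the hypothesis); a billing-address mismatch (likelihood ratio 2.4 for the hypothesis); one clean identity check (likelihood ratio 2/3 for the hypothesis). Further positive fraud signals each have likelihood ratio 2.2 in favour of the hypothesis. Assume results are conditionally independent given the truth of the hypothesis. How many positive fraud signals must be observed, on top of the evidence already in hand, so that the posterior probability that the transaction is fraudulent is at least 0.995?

10

Prior odds = 0.02/0.98 = 1/49.
Combined Bayes factor of the evidence already in hand = 2.4 × 2.4 × (2/3) = 3.84.
Odds after that evidence = (1/49) × 3.84 = 96/1225.
Target odds = 0.995/0.005 = 199.
Need 2.2ⁿ ≥ 199 ÷ (96/1225) = 243775/96.
2.2⁹ ≈1207.27 falls short of 243775/96 but 2.2¹⁰ ≈2655.99 reaches it, so n = 10.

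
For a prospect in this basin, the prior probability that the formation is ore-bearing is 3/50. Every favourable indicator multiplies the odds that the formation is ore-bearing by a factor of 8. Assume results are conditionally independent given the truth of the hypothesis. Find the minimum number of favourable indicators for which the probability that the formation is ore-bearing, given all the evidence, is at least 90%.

3

Prior odds = 0.06/0.94 = 3/47.
Likelihood ratio per favourable indicator = 8.
Target posterior odds = 0.9/0.1 = 9.
Need (3/47) × 8ⁿ ≥ 9, i.e. 8ⁿ ≥ 141.
8² = 64 falls short of 141 but 8³ = 512 reaches it, so n = 3.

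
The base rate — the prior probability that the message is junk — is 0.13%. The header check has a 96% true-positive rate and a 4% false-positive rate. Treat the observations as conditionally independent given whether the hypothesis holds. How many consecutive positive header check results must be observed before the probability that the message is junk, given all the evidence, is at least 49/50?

4

Prior odds: 0.0013 ÷ 0.9987 = 13/9987.
Likelihood ratio of a positive result = 0.96/0.04 = 24.
Target odds: 0.98 ÷ 0.02 = 49.
Need (13/9987) × 24ⁿ ≥ 49, i.e. 24ⁿ ≥ 489363/13.
24³ = 13824 falls short of 489363/13 but 24⁴ = 331776 reaches it, so n = 4.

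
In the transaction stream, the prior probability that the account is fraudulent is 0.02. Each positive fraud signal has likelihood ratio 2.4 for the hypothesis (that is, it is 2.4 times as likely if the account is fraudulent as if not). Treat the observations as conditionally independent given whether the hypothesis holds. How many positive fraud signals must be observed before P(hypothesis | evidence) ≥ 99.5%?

11

Prior odds = 0.02/0.98 = 1/49.
Likelihood ratio per positive fraud signal = 2.4.
Target odds: 0.995 ÷ 0.005 = 199.
Need (1/49) × 2.4ⁿ ≥ 199, i.e. 2.4ⁿ ≥ 9751.
2.4¹⁰ ≈6340.34 falls short of 9751 but 2.4¹¹ ≈15216.8 reaches it, so n = 11.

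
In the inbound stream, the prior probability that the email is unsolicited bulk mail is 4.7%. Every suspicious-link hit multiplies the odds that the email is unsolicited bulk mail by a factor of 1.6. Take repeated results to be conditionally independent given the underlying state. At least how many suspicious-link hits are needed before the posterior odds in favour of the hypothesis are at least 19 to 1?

13

Prior odds: 0.047 ÷ 0.953 = 47/953.
Likelihood ratio per suspicious-link hit = 1.6.
Target odds = 19.
Require 1.6ⁿ ≥ 19 ÷ (47/953) = 18107/47.
1.6¹² ≈281.475 falls short of 18107/47 but 1.6¹³ ≈450.36 reaches it, so n = 13.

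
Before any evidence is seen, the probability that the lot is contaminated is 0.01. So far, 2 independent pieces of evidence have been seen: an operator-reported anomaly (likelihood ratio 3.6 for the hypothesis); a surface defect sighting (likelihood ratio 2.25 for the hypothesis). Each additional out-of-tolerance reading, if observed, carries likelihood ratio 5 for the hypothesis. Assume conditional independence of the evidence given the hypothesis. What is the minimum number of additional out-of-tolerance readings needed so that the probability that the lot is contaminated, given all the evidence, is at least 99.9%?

Prior odds = 0.01/0.99 = 1/99.
Combined Bayes factor of the evidence already in hand = 3.6 × 2.25 = 8.1.
Odds after that evidence = (1/99) × 8.1 = 9/110.
Target odds = 0.999/0.001 = 999.
Need 5ⁿ ≥ 999 ÷ (9/110) = 12210.
5⁵ = 3125 falls short of 12210 but 5⁶ = 15625 reaches it, so n = 6.

6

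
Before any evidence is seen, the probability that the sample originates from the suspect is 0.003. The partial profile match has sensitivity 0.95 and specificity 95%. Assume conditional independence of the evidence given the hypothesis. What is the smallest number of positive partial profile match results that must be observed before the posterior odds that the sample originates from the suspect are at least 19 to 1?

Prior odds = 0.003/0.997 = 3/997.
False-positive rate = 1 − 0.95 = 0.05; likelihood ratio of a positive = 0.95/0.05 = 19.
Target odds = 19.
Need (3/997) × 19ⁿ ≥ 19, i.e. 19ⁿ ≥ 18943/3.
19² = 361 falls short of 18943/3 but 19³ = 6859 reaches it, so n = 3.

3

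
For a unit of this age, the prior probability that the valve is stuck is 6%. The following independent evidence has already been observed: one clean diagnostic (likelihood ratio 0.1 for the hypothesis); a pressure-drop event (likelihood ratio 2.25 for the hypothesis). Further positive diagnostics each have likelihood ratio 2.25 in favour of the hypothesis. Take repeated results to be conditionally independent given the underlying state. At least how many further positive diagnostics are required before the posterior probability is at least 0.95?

9

Prior odds = 0.06/0.94 = 3/47.
Combined Bayes factor of the evidence already in hand = 0.1 × 2.25 = 0.225.
Odds after that evidence = (3/47) × 0.225 = 27/1880.
Target odds = 0.95/0.05 = 19.
Need 2.25ⁿ ≥ 19 ÷ (27/1880) = 35720/27.
2.25⁸ = 43046721/65536 falls short of 35720/27 but 2.25⁹ = 387420489/262144 reaches it, so n = 9.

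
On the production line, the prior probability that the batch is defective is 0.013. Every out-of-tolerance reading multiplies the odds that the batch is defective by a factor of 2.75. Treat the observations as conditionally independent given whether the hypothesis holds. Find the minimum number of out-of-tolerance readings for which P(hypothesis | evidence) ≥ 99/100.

9

Prior odds = 0.013/0.987 = 13/987.
Likelihood ratio per out-of-tolerance reading = 2.75.
Target odds: 0.99 ÷ 0.01 = 99.
Need (13/987) × 2.75ⁿ ≥ 99, i.e. 2.75ⁿ ≥ 97713/13.
2.75⁸ = 214358881/65536 falls short of 97713/13 but 2.75⁹ ≈8994.86 reaches it, so n = 9.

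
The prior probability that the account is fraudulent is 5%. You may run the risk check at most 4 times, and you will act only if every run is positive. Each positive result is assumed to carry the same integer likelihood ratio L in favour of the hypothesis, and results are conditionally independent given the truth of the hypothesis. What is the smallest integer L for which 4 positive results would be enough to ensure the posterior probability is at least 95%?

Prior odds = 0.05/0.95 = 1/19.
Target odds = 0.95/0.05 = 19.
Need L⁴ ≥ 19 ÷ (1/19) = 361.
4⁴ = 256 < 361 ≤ 625 = 5⁴, so L = 5.

5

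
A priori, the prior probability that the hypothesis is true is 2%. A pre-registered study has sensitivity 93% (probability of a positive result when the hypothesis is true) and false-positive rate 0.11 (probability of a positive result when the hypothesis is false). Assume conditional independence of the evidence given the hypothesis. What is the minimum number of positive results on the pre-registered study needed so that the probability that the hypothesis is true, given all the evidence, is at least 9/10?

Prior odds: 0.02 ÷ 0.98 = 1/49.
Likelihood ratio of a positive result = 0.93/0.11 = 93/11.
Target posterior odds = 0.9/0.1 = 9.
Need (1/49) × (93/11)ⁿ ≥ 9, i.e. (93/11)ⁿ ≥ 441.
(93/11)² = 8649/121 falls short of 441 but (93/11)³ = 804357/1331 reaches it, so n = 3.

3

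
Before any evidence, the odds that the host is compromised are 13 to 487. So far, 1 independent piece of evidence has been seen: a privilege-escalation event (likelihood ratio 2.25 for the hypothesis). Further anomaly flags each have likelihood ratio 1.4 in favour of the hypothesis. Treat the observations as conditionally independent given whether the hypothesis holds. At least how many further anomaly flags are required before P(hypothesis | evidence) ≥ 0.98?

Prior odds = 13/487.
Bayes factor of the evidence already in hand = 2.25.
Odds after that evidence = (13/487) × 2.25 = 117/1948.
Target odds = 0.98/0.02 = 49.
Need 1.4ⁿ ≥ 49 ÷ (117/1948) = 95452/117.
1.4¹⁹ ≈597.63 falls short of 95452/117 but 1.4²⁰ ≈836.683 reaches it, so n = 20.

20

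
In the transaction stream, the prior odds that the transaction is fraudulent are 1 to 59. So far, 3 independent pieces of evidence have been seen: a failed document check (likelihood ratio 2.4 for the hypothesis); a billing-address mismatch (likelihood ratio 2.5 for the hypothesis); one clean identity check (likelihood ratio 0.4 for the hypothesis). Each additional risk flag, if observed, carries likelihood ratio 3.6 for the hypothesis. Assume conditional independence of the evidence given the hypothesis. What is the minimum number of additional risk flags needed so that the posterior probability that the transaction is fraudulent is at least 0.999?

Prior odds = 1/59.
Combined Bayes factor of the evidence already in hand = 2.4 × 2.5 × 0.4 = 2.4.
Odds after that evidence = (1/59) × 2.4 = 12/295.
Target odds = 0.999/0.001 = 999.
Need 3.6ⁿ ≥ 999 ÷ (12/295) = 24558.75.
3.6⁷ = 612220032/78125 falls short of 24558.75 but 3.6⁸ ≈28211.1 reaches it, so n = 8.

8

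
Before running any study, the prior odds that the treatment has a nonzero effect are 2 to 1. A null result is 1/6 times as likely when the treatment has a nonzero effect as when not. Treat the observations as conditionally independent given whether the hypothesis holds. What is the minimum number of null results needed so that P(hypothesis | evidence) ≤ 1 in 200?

Prior odds = 2.
Likelihood ratio per null result = 1/6.
Target odds: 0.005 ÷ 0.995 = 1/199.
Require (1/6)ⁿ ≤ 1/199 ÷ 2 = 1/398.
(1/6)³ = 1/216 is still above 1/398 but (1/6)⁴ = 1/1296 is at or below it, so n = 4.

4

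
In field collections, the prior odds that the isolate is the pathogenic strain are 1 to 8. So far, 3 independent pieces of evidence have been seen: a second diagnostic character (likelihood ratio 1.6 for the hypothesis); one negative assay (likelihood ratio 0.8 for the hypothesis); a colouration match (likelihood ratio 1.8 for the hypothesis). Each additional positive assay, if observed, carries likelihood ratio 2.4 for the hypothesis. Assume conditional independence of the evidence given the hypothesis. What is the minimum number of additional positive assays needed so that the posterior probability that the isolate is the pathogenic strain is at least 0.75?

3

Prior odds = 0.125.
Combined Bayes factor of the evidence already in hand = 1.6 × 0.8 × 1.8 = 2.304.
Odds after that evidence = 0.125 × 2.304 = 0.288.
Target odds = 0.75/0.25 = 3.
Need 2.4ⁿ ≥ 3 ÷ 0.288 = 125/12.
2.4² = 5.76 falls short of 125/12 but 2.4³ = 13.824 reaches it, so n = 3.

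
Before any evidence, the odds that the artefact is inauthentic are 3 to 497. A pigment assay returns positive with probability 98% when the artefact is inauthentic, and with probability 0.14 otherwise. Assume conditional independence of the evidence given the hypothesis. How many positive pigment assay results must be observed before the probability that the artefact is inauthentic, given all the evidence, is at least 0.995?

6

Prior odds = 3/497.
Likelihood ratio of a positive result = 0.98/0.14 = 7.
Target odds: 0.995 ÷ 0.005 = 199.
Need (3/497) × 7ⁿ ≥ 199, i.e. 7ⁿ ≥ 98903/3.
7⁵ = 16807 falls short of 98903/3 but 7⁶ = 117649 reaches it, so n = 6.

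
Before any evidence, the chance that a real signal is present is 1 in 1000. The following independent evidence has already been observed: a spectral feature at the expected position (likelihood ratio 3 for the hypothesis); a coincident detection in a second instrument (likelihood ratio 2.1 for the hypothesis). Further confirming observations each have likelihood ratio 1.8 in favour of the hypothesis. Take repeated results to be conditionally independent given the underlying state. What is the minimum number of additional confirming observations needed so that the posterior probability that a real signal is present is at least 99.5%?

18

Prior odds = 0.001/0.999 = 1/999.
Combined Bayes factor of the evidence already in hand = 3 × 2.1 = 6.3.
Odds after that evidence = (1/999) × 6.3 = 7/1110.
Target odds = 0.995/0.005 = 199.
Need 1.8ⁿ ≥ 199 ÷ (7/1110) = 220890/7.
1.8¹⁷ ≈21859.1 falls short of 220890/7 but 1.8¹⁸ ≈39346.4 reaches it, so n = 18.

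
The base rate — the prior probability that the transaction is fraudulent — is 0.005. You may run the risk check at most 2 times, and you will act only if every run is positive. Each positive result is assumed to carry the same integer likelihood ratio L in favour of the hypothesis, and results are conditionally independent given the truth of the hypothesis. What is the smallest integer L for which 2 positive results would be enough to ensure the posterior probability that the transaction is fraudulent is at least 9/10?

Prior odds = 0.005/0.995 = 1/199.
Target odds = 0.9/0.1 = 9.
Need L² ≥ 9 ÷ (1/199) = 1791.
42² = 1764 < 1791 ≤ 1849 = 43², so L = 43.

43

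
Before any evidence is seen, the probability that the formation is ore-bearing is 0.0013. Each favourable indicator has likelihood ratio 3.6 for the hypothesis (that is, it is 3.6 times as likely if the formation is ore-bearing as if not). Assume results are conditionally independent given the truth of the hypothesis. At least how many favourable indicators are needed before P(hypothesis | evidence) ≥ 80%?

Prior odds: 0.0013 ÷ 0.9987 = 13/9987.
Likelihood ratio per favourable indicator = 3.6.
Target posterior odds = 0.8/0.2 = 4.
Need (13/9987) × 3.6ⁿ ≥ 4, i.e. 3.6ⁿ ≥ 39948/13.
3.6⁶ = 34012224/15625 falls short of 39948/13 but 3.6⁷ = 612220032/78125 reaches it, so n = 7.

7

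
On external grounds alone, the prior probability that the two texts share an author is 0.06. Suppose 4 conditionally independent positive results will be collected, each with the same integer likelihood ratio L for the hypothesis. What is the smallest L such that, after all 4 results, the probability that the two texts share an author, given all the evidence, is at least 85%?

4

Prior odds = 0.06/0.94 = 3/47.
Target odds = 0.85/0.15 = 17/3.
Need L⁴ ≥ 17/3 ÷ (3/47) = 799/9.
3⁴ = 81 < 799/9 ≤ 256 = 4⁴, so L = 4.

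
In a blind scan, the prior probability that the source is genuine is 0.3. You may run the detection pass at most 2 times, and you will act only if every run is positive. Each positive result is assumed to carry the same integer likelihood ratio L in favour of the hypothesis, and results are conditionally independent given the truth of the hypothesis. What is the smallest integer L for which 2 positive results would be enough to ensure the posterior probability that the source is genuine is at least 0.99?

Prior odds = 0.3/0.7 = 3/7.
Target odds = 0.99/0.01 = 99.
Need L² ≥ 99 ÷ (3/7) = 231.
15² = 225 < 231 ≤ 256 = 16², so L = 16.

16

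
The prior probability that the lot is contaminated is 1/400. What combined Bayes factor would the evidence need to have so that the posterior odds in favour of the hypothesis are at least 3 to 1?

Prior odds = 0.0025/0.9975 = 1/399.
Target odds = 3.
Required Bayes factor = 3 ÷ (1/399) = 1197.

1197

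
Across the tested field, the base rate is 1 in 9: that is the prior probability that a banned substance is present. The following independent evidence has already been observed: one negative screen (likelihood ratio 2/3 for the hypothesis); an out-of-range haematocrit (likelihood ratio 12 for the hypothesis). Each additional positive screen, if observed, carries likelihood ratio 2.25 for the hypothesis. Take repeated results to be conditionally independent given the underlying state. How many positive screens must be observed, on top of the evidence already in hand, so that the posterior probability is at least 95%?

4

Prior odds = (1/9)/(8/9) = 0.125.
Combined Bayes factor of the evidence already in hand = (2/3) × 12 = 8.
Odds after that evidence = 0.125 × 8 = 1.
Target odds = 0.95/0.05 = 19.
Need 2.25ⁿ ≥ 19 ÷ 1 = 19.
2.25³ = 11.390625 falls short of 19 but 2.25⁴ = 25.62890625 reaches it, so n = 4.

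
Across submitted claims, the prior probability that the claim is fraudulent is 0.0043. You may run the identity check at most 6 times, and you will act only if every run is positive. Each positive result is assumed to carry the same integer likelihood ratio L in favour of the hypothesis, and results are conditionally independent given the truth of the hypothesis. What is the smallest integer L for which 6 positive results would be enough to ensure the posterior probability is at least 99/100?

Prior odds = 0.0043/0.9957 = 43/9957.
Target odds = 0.99/0.01 = 99.
Need L⁶ ≥ 99 ÷ (43/9957) = 985743/43.
5⁶ = 15625 < 985743/43 ≤ 46656 = 6⁶, so L = 6.

6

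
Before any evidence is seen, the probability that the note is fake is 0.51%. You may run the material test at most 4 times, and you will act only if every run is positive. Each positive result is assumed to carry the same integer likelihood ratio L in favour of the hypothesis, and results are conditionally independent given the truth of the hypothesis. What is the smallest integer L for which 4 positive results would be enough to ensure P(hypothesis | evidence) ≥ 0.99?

12

Prior odds = 0.0051/0.9949 = 51/9949.
Target odds = 0.99/0.01 = 99.
Need L⁴ ≥ 99 ÷ (51/9949) = 328317/17.
11⁴ = 14641 < 328317/17 ≤ 20736 = 12⁴, so L = 12.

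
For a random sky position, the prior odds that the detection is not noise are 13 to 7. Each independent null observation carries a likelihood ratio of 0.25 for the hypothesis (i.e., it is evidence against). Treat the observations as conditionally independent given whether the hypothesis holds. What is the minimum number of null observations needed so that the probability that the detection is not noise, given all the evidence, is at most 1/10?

Prior odds = 13/7.
Likelihood ratio per null observation = 0.25.
Target odds: 0.1 ÷ 0.9 = 1/9.
Need (13/7) × 0.25ⁿ ≤ 1/9, i.e. 0.25ⁿ ≤ 7/117.
0.25² = 0.0625 is still above 7/117 but 0.25³ = 0.015625 is at or below it, so n = 3.

3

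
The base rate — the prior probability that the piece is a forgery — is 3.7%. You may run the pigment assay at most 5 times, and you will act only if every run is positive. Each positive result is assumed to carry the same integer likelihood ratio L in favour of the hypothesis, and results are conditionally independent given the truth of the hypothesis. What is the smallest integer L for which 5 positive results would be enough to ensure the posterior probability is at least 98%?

5

Prior odds = 0.037/0.963 = 37/963.
Target odds = 0.98/0.02 = 49.
Need L⁵ ≥ 49 ÷ (37/963) = 47187/37.
4⁵ = 1024 < 47187/37 ≤ 3125 = 5⁵, so L = 5.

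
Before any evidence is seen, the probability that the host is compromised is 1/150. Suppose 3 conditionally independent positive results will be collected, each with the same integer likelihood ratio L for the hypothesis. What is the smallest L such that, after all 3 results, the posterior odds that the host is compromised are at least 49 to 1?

Prior odds = (1/150)/(149/150) = 1/149.
Target odds = 49.
Need L³ ≥ 49 ÷ (1/149) = 7301.
19³ = 6859 < 7301 ≤ 8000 = 20³, so L = 20.

20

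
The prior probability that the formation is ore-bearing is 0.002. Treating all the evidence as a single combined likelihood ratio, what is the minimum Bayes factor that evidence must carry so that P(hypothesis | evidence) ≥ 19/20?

Prior odds = 0.002/0.998 = 1/499.
Target odds = 0.95/0.05 = 19.
Required Bayes factor = 19 ÷ (1/499) = 9481.

9481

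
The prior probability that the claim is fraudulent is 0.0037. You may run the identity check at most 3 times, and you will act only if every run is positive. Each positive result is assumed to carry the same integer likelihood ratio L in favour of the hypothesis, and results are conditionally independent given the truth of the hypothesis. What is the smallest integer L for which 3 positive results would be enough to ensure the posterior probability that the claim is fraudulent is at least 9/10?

14

Prior odds = 0.0037/0.9963 = 37/9963.
Target odds = 0.9/0.1 = 9.
Need L³ ≥ 9 ÷ (37/9963) = 89667/37.
13³ = 2197 < 89667/37 ≤ 2744 = 14³, so L = 14.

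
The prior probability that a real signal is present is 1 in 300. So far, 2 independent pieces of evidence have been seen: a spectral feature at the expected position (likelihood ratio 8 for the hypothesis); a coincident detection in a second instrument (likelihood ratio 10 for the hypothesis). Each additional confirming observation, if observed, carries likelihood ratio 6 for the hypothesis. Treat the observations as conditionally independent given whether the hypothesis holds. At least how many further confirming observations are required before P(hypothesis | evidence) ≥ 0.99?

Prior odds = (1/300)/(299/300) = 1/299.
Combined Bayes factor of the evidence already in hand = 8 × 10 = 80.
Odds after that evidence = (1/299) × 80 = 80/299.
Target odds = 0.99/0.01 = 99.
Need 6ⁿ ≥ 99 ÷ (80/299) = 370.0125.
6³ = 216 falls short of 370.0125 but 6⁴ = 1296 reaches it, so n = 4.

4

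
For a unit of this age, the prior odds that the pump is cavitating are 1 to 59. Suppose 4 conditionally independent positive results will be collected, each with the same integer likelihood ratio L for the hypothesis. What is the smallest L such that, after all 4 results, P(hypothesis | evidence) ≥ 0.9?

5

Prior odds = 1/59.
Target odds = 0.9/0.1 = 9.
Need L⁴ ≥ 9 ÷ (1/59) = 531.
4⁴ = 256 < 531 ≤ 625 = 5⁴, so L = 5.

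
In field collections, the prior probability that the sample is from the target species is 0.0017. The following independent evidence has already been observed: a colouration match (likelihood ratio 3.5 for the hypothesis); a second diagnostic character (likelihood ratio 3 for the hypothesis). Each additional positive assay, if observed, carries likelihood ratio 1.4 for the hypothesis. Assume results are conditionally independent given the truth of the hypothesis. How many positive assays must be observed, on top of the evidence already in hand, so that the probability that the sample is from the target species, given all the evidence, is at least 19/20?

Prior odds = 0.0017/0.9983 = 17/9983.
Combined Bayes factor of the evidence already in hand = 3.5 × 3 = 10.5.
Odds after that evidence = (17/9983) × 10.5 = 357/19966.
Target odds = 0.95/0.05 = 19.
Need 1.4ⁿ ≥ 19 ÷ (357/19966) = 379354/357.
1.4²⁰ ≈836.683 falls short of 379354/357 but 1.4²¹ ≈1171.36 reaches it, so n = 21.

21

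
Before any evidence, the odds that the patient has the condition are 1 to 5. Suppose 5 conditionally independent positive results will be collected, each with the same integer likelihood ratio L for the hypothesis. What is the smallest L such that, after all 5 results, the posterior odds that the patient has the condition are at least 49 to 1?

Prior odds = 0.2.
Target odds = 49.
Need L⁵ ≥ 49 ÷ 0.2 = 245.
3⁵ = 243 < 245 ≤ 1024 = 4⁵, so L = 4.

4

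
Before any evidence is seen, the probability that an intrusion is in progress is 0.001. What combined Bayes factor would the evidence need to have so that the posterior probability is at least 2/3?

Prior odds = 0.001/0.999 = 1/999.
Target odds = (2/3)/(1/3) = 2.
Required Bayes factor = 2 ÷ (1/999) = 1998.

1998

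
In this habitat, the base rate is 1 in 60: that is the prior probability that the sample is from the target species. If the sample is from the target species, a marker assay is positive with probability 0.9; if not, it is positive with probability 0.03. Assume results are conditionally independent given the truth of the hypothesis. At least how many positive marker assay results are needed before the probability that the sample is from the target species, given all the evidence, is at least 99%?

3

Prior odds = (1/60)/(59/60) = 1/59.
Likelihood ratio of a positive = 0.9/0.03 = 30.
Target posterior odds = 0.99/0.01 = 99.
Need (1/59) × 30ⁿ ≥ 99, i.e. 30ⁿ ≥ 5841.
30² = 900 falls short of 5841 but 30³ = 27000 reaches it, so n = 3.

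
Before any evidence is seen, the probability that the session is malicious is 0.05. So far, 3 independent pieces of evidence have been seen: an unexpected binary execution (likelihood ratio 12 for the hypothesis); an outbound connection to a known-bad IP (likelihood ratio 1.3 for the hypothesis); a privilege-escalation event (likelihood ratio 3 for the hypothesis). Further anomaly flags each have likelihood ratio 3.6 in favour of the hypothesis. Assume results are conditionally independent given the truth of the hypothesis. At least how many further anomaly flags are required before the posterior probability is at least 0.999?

Prior odds = 0.05/0.95 = 1/19.
Combined Bayes factor of the evidence already in hand = 12 × 1.3 × 3 = 46.8.
Odds after that evidence = (1/19) × 46.8 = 234/95.
Target odds = 0.999/0.001 = 999.
Need 3.6ⁿ ≥ 999 ÷ (234/95) = 10545/26.
3.6⁴ = 167.9616 falls short of 10545/26 but 3.6⁵ = 604.66176 reaches it, so n = 5.

5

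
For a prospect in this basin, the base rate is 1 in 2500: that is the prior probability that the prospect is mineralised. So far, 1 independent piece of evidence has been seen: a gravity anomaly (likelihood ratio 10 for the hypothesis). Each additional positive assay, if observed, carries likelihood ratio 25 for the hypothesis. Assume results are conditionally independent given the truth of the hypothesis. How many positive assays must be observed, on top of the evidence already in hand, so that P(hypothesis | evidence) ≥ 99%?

4

Prior odds = 0.0004/0.9996 = 1/2499.
Bayes factor of the evidence already in hand = 10.
Odds after that evidence = (1/2499) × 10 = 10/2499.
Target odds = 0.99/0.01 = 99.
Need 25ⁿ ≥ 99 ÷ (10/2499) = 24740.1.
25³ = 15625 falls short of 24740.1 but 25⁴ = 390625 reaches it, so n = 4.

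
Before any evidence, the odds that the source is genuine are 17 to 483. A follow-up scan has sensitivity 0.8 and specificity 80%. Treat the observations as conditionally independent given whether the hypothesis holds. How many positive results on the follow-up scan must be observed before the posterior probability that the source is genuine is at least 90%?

Prior odds = 17/483.
False-positive rate = 1 − 0.8 = 0.2; likelihood ratio of a positive = 0.8/0.2 = 4.
Target posterior odds = 0.9/0.1 = 9.
Need (17/483) × 4ⁿ ≥ 9, i.e. 4ⁿ ≥ 4347/17.
4³ = 64 falls short of 4347/17 but 4⁴ = 256 reaches it, so n = 4.

4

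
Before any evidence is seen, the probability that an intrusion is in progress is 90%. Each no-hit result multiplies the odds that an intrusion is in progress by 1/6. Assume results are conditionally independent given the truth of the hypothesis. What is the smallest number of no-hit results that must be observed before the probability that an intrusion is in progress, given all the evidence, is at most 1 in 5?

2

Prior odds: 0.9 ÷ 0.1 = 9.
Likelihood ratio per no-hit result = 1/6.
Target posterior odds = 0.2/0.8 = 0.25.
Require (1/6)ⁿ ≤ 0.25 ÷ 9 = 1/36.
(1/6)¹ = 1/6 is still above 1/36 but (1/6)² = 1/36 is at or below it, so n = 2.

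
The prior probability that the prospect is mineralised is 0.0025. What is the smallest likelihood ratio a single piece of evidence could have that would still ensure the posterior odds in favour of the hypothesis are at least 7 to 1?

2793

Prior odds = 0.0025/0.9975 = 1/399.
Target odds = 7.
Required Bayes factor = 7 ÷ (1/399) = 2793.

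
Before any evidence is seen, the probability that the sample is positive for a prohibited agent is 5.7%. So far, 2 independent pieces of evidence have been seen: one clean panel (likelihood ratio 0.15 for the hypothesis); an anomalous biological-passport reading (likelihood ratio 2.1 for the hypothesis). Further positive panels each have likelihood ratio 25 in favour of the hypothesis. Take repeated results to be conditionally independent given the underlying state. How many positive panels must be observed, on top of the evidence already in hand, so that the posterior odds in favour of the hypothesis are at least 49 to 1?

Prior odds = 0.057/0.943 = 57/943.
Combined Bayes factor of the evidence already in hand = 0.15 × 2.1 = 0.315.
Odds after that evidence = (57/943) × 0.315 = 3591/188600.
Target odds = 49.
Need 25ⁿ ≥ 49 ÷ (3591/188600) = 1320200/513.
25² = 625 falls short of 1320200/513 but 25³ = 15625 reaches it, so n = 3.

3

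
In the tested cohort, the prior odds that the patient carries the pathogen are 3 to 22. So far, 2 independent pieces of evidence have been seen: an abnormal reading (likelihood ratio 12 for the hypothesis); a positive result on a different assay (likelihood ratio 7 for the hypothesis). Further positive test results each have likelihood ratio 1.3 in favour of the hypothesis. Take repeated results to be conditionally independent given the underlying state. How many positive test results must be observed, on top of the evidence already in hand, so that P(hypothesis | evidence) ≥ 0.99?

Prior odds = 3/22.
Combined Bayes factor of the evidence already in hand = 12 × 7 = 84.
Odds after that evidence = (3/22) × 84 = 126/11.
Target odds = 0.99/0.01 = 99.
Need 1.3ⁿ ≥ 99 ÷ (126/11) = 121/14.
1.3⁸ = 815730721/100000000 falls short of 121/14 but 1.3⁹ ≈10.6045 reaches it, so n = 9.

9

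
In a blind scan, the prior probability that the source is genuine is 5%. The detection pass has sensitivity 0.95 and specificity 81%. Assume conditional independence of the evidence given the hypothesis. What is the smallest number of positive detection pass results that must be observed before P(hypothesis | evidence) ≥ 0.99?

5

Prior odds: 0.05 ÷ 0.95 = 1/19.
False-positive rate = 1 − 0.81 = 0.19; likelihood ratio of a positive = 0.95/0.19 = 5.
Target posterior odds = 0.99/0.01 = 99.
Need (1/19) × 5ⁿ ≥ 99, i.e. 5ⁿ ≥ 1881.
5⁴ = 625 falls short of 1881 but 5⁵ = 3125 reaches it, so n = 5.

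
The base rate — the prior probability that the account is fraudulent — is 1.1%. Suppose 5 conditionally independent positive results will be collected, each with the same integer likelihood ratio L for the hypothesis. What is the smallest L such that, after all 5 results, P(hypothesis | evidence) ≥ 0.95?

5

Prior odds = 0.011/0.989 = 11/989.
Target odds = 0.95/0.05 = 19.
Need L⁵ ≥ 19 ÷ (11/989) = 18791/11.
4⁵ = 1024 < 18791/11 ≤ 3125 = 5⁵, so L = 5.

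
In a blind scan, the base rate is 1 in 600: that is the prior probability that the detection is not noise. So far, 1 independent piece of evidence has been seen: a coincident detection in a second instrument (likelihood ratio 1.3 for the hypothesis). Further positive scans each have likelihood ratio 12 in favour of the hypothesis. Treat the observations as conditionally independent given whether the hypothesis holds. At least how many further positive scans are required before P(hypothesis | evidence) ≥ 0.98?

Prior odds = (1/600)/(599/600) = 1/599.
Bayes factor of the evidence already in hand = 1.3.
Odds after that evidence = (1/599) × 1.3 = 13/5990.
Target odds = 0.98/0.02 = 49.
Need 12ⁿ ≥ 49 ÷ (13/5990) = 293510/13.
12⁴ = 20736 falls short of 293510/13 but 12⁵ = 248832 reaches it, so n = 5.

5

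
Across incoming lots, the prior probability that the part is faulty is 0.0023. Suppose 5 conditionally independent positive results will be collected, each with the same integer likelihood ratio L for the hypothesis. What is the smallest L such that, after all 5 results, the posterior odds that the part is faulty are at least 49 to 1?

8

Prior odds = 0.0023/0.9977 = 23/9977.
Target odds = 49.
Need L⁵ ≥ 49 ÷ (23/9977) = 488873/23.
7⁵ = 16807 < 488873/23 ≤ 32768 = 8⁵, so L = 8.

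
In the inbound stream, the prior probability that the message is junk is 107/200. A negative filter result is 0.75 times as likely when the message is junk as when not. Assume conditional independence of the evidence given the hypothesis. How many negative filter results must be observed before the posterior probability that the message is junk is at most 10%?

9

Prior odds = 0.535/0.465 = 107/93.
Likelihood ratio per negative filter result = 0.75.
Target posterior odds = 0.1/0.9 = 1/9.
Need (107/93) × 0.75ⁿ ≤ 1/9, i.e. 0.75ⁿ ≤ 31/321.
0.75⁸ = 6561/65536 is still above 31/321 but 0.75⁹ = 19683/262144 is at or below it, so n = 9.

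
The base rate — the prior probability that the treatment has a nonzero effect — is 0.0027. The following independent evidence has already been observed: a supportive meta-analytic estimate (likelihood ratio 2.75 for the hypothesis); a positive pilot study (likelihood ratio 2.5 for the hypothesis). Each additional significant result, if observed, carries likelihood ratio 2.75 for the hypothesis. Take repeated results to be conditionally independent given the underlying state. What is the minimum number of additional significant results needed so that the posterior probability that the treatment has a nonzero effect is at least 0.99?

9

Prior odds = 0.0027/0.9973 = 27/9973.
Combined Bayes factor of the evidence already in hand = 2.75 × 2.5 = 6.875.
Odds after that evidence = (27/9973) × 6.875 = 1485/79784.
Target odds = 0.99/0.01 = 99.
Need 2.75ⁿ ≥ 99 ÷ (1485/79784) = 79784/15.
2.75⁸ = 214358881/65536 falls short of 79784/15 but 2.75⁹ ≈8994.86 reaches it, so n = 9.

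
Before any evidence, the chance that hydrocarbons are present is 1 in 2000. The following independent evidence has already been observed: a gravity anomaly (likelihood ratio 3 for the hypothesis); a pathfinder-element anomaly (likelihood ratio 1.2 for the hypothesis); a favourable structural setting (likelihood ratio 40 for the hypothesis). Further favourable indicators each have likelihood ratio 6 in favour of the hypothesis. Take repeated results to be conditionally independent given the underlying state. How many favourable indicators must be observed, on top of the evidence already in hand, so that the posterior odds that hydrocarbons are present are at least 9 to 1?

Prior odds = 0.0005/0.9995 = 1/1999.
Combined Bayes factor of the evidence already in hand = 3 × 1.2 × 40 = 144.
Odds after that evidence = (1/1999) × 144 = 144/1999.
Target odds = 9.
Need 6ⁿ ≥ 9 ÷ (144/1999) = 124.9375.
6² = 36 falls short of 124.9375 but 6³ = 216 reaches it, so n = 3.

3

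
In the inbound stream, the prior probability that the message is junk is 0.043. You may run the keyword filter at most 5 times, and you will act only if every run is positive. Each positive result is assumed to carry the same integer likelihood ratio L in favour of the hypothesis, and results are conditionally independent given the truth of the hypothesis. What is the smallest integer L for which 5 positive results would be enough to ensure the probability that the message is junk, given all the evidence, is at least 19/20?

Prior odds = 0.043/0.957 = 43/957.
Target odds = 0.95/0.05 = 19.
Need L⁵ ≥ 19 ÷ (43/957) = 18183/43.
3⁵ = 243 < 18183/43 ≤ 1024 = 4⁵, so L = 4.

4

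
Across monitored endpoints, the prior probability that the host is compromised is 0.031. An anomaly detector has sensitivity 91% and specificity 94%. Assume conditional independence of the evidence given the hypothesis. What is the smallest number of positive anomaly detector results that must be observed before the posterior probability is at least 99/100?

3

Prior odds: 0.031 ÷ 0.969 = 31/969.
False-positive rate = 1 − 0.94 = 0.06; likelihood ratio of a positive = 0.91/0.06 = 91/6.
Target odds: 0.99 ÷ 0.01 = 99.
Require (91/6)ⁿ ≥ 99 ÷ (31/969) = 95931/31.
(91/6)² = 8281/36 falls short of 95931/31 but (91/6)³ = 753571/216 reaches it, so n = 3.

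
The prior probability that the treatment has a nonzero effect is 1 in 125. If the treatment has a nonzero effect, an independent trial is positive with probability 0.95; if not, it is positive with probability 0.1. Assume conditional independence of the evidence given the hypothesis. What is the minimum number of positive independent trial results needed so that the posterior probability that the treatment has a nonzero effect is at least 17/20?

Prior odds = 0.008/0.992 = 1/124.
Likelihood ratio of a positive = 0.95/0.1 = 9.5.
Target odds: 0.85 ÷ 0.15 = 17/3.
Require 9.5ⁿ ≥ 17/3 ÷ (1/124) = 2108/3.
9.5² = 90.25 falls short of 2108/3 but 9.5³ = 857.375 reaches it, so n = 3.

3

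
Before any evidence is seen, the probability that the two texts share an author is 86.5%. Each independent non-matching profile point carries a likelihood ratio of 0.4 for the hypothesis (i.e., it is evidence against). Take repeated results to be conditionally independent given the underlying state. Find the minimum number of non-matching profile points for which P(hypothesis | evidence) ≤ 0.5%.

Prior odds: 0.865 ÷ 0.135 = 173/27.
Likelihood ratio per non-matching profile point = 0.4.
Target odds: 0.005 ÷ 0.995 = 1/199.
Require 0.4ⁿ ≤ 1/199 ÷ (173/27) = 27/34427.
0.4⁷ = 128/78125 is still above 27/34427 but 0.4⁸ = 256/390625 is at or below it, so n = 8.

8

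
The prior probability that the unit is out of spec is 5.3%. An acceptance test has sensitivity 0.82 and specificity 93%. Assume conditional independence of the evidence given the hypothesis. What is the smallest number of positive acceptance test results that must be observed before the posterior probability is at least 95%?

3

Prior odds: 0.053 ÷ 0.947 = 53/947.
False-positive rate = 1 − 0.93 = 0.07; likelihood ratio of a positive = 0.82/0.07 = 82/7.
Target odds: 0.95 ÷ 0.05 = 19.
Need (53/947) × (82/7)ⁿ ≥ 19, i.e. (82/7)ⁿ ≥ 17993/53.
(82/7)² = 6724/49 falls short of 17993/53 but (82/7)³ = 551368/343 reaches it, so n = 3.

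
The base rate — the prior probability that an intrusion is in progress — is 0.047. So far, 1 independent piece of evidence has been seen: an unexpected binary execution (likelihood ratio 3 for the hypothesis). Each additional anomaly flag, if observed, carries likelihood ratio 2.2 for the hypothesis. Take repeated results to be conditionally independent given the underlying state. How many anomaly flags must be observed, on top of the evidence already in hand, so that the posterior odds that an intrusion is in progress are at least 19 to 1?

7

Prior odds = 0.047/0.953 = 47/953.
Bayes factor of the evidence already in hand = 3.
Odds after that evidence = (47/953) × 3 = 141/953.
Target odds = 19.
Need 2.2ⁿ ≥ 19 ÷ (141/953) = 18107/141.
2.2⁶ = 1771561/15625 falls short of 18107/141 but 2.2⁷ = 19487171/78125 reaches it, so n = 7.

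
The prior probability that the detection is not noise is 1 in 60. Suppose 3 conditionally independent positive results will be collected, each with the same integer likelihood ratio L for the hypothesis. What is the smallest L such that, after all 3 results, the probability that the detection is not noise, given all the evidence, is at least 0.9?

Prior odds = (1/60)/(59/60) = 1/59.
Target odds = 0.9/0.1 = 9.
Need L³ ≥ 9 ÷ (1/59) = 531.
8³ = 512 < 531 ≤ 729 = 9³, so L = 9.

9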